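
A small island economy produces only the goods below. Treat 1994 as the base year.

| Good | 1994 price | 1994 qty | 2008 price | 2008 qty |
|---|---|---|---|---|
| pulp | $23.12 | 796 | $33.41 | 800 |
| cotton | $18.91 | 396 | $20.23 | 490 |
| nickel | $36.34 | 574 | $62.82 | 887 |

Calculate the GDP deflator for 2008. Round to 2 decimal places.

153.95

Nominal GDP 2008 = 33.41·800 + 20.23·490 + 62.82·887 = 92362.04.
Real GDP 2008 (at 1994 prices) = 23.12·800 + 18.91·490 + 36.34·887 = 59995.48.
Deflator = Nominal/Real × 100 = 92362.04/59995.48 × 100 = 153.948.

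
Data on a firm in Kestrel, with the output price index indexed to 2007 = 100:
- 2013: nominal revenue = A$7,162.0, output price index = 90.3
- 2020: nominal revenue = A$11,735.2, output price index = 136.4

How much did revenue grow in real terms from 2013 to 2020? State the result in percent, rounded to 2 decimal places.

Deflate each year: 2013 → 7162.0/0.903 = 7931.34; 2020 → 11735.2/1.364 = 8603.52.
So real revenue changed by 8603.52/7931.34 − 1 = 0.0847, i.e. 8.47%.

8.47%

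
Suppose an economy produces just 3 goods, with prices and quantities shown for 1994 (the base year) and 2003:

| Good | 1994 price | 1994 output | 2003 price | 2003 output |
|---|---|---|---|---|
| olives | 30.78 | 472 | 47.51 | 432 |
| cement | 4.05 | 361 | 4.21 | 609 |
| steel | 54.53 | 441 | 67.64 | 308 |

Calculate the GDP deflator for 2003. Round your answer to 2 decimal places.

Nominal GDP 2003 = 47.51·432 + 4.21·609 + 67.64·308 = 43921.33.
Real GDP 2003 (at 1994 prices) = 30.78·432 + 4.05·609 + 54.53·308 = 32558.65.
Deflator = Nominal/Real × 100 = 43921.33/32558.65 × 100 = 134.899.

134.90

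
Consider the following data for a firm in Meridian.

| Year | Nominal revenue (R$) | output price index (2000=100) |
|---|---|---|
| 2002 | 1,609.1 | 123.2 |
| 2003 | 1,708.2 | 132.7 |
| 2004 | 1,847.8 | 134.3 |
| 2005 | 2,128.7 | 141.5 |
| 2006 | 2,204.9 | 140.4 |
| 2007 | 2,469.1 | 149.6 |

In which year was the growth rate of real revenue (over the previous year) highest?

2005

2003: real = 1708.2/1.327 = 1287.26; growth vs 2002 (1306.09) = -1.44%.
2004: real = 1847.8/1.343 = 1375.87; growth vs 2003 (1287.26) = 6.88%.
2005: real = 2128.7/1.415 = 1504.38; growth vs 2004 (1375.87) = 9.34%.
2006: real = 2204.9/1.404 = 1570.44; growth vs 2005 (1504.38) = 4.39%.
2007: real = 2469.1/1.496 = 1650.47; growth vs 2006 (1570.44) = 5.10%.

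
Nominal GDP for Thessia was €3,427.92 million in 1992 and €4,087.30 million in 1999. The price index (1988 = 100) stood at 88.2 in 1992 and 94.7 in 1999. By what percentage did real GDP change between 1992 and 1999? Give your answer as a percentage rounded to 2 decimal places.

Real GDP 1992 = 3427.92 / 0.882 = 3886.53.
Real GDP 1999 = 4087.30 / 0.947 = 4316.05.
Real growth = 4316.05 / 3886.53 − 1 = 0.1105.

11.05%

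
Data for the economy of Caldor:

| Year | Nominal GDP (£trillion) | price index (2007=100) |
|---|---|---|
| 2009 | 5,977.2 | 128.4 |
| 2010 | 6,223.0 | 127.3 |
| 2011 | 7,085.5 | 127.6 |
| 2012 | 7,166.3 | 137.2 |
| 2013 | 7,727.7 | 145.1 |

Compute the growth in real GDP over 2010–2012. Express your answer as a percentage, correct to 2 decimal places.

Real GDP 2010 = 6223.0/1.273 = 4888.45.
Real GDP 2012 = 7166.3/1.372 = 5223.25.
Change = 5223.25/4888.45 − 1 = 0.0685.

6.85%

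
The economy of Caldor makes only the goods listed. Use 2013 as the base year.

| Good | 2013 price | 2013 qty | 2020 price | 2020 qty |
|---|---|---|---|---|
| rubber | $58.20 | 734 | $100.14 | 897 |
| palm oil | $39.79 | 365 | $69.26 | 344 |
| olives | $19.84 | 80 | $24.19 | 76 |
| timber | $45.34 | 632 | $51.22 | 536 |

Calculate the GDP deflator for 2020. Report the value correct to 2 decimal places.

155.88

Nominal GDP 2020 = 100.14·897 + 69.26·344 + 24.19·76 + 51.22·536 = 142943.38.
Real GDP 2020 (at 2013 prices) = 58.20·897 + 39.79·344 + 19.84·76 + 45.34·536 = 91703.24.
Deflator = Nominal/Real × 100 = 142943.38/91703.24 × 100 = 155.876.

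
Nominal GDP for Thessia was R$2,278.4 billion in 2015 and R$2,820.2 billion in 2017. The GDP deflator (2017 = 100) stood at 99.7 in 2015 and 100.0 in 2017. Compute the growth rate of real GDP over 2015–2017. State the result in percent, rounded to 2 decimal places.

23.41%

Deflate each year: 2015 → 2278.4/0.997 = 2285.26; 2017 → 2820.2/1.000 = 2820.20.
So real GDP changed by 2820.20/2285.26 − 1 = 0.2341, i.e. 23.41%.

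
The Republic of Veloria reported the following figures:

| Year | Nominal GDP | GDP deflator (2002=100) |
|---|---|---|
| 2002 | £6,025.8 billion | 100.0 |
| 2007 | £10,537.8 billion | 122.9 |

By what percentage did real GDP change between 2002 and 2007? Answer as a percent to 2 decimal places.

42.29%

Deflate each year: 2002 → 6025.8/1.000 = 6025.80; 2007 → 10537.8/1.229 = 8574.29.
So real GDP changed by 8574.29/6025.80 − 1 = 0.4229, i.e. 42.29%.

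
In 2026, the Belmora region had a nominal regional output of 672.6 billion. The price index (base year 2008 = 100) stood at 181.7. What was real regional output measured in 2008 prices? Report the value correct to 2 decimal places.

Real regional output = Nominal / (price index/100) = 672.6 / 1.817 = 370.17.

370.17 billion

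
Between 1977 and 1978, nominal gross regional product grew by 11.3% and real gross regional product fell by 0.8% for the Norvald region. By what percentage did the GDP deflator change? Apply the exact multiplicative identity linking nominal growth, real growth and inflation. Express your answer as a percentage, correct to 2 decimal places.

12.20%

(1 + g_nom) = (1 + g_real)(1 + π), so π = 1.1130 / 0.9920 − 1 = 0.12198.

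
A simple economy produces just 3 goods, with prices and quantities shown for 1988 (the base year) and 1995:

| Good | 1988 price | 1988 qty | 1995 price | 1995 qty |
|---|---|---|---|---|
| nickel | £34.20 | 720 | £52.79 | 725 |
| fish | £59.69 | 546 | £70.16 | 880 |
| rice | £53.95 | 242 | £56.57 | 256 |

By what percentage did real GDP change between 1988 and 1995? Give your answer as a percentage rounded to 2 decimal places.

Real GDP 1988 = Nominal GDP 1988 = 34.20·720 + 59.69·546 + 53.95·242 = 70270.64.
Real GDP 1995 (at 1988 prices) = 34.20·725 + 59.69·880 + 53.95·256 = 91133.40.
Real growth = 91133.40/70270.64 − 1 = 0.2969.

29.69%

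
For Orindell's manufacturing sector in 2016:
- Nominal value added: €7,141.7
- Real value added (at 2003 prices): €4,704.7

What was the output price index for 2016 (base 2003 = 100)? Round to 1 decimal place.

output price index = (Nominal / Real) × 100 = 7141.7 / 4704.7 × 100 = 151.80.

151.8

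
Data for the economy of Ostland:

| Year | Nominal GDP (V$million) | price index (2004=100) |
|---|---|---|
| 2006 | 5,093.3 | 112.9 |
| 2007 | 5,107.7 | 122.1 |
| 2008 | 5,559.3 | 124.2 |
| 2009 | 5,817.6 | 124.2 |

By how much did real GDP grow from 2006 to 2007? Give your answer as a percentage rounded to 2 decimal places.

Real GDP 2006 = 5093.3/1.129 = 4511.34.
Real GDP 2007 = 5107.7/1.221 = 4183.21.
Change = 4183.21/4511.34 − 1 = -0.0727.

-7.27%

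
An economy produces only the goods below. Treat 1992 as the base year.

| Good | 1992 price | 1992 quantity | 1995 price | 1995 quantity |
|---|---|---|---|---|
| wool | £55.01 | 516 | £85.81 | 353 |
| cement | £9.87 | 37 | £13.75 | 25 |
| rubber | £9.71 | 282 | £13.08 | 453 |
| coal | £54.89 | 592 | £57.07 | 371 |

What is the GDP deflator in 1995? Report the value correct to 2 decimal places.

Nominal GDP 1995 = 85.81·353 + 13.75·25 + 13.08·453 + 57.07·371 = 57732.89.
Real GDP 1995 (at 1992 prices) = 55.01·353 + 9.87·25 + 9.71·453 + 54.89·371 = 44428.10.
Deflator = Nominal/Real × 100 = 57732.89/44428.10 × 100 = 129.947.

129.95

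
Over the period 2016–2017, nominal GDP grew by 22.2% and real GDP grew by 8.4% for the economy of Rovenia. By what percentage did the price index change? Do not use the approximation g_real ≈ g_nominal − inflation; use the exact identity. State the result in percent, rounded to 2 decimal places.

(1 + g_nom) = (1 + g_real)(1 + π), so π = 1.2220 / 1.0840 − 1 = 0.12731.

12.73%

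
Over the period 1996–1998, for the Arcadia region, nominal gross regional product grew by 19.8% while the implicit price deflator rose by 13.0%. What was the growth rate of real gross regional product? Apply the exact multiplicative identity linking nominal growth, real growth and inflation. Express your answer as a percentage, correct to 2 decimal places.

(1 + g_nom) = (1 + g_real)(1 + π), so g_real = 1.1980 / 1.1300 − 1 = 0.06018.

6.02%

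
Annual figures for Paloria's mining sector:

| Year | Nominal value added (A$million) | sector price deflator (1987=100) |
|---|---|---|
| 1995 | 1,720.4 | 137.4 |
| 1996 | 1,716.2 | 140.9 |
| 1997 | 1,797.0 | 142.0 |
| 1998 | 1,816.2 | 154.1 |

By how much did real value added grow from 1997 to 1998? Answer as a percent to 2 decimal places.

-6.87%

Real value added 1997 = 1797.0/1.420 = 1265.49.
Real value added 1998 = 1816.2/1.541 = 1178.59.
Change = 1178.59/1265.49 − 1 = -0.0687.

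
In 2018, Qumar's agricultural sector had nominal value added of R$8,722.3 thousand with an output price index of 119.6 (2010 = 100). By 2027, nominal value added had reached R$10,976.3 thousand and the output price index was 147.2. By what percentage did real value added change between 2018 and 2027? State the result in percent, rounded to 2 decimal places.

2.25%

Deflate each year: 2018 → 8722.3/1.196 = 7292.89; 2027 → 10976.3/1.472 = 7456.73.
So real value added changed by 7456.73/7292.89 − 1 = 0.0225, i.e. 2.25%.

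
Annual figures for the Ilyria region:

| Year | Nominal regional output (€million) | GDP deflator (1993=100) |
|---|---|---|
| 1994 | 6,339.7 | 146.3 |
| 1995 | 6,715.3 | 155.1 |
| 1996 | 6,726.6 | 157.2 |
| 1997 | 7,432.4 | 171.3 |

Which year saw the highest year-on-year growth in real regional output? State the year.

1995: real = 6715.3/1.551 = 4329.66; growth vs 1994 (4333.36) = -0.09%.
1996: real = 6726.6/1.572 = 4279.01; growth vs 1995 (4329.66) = -1.17%.
1997: real = 7432.4/1.713 = 4338.82; growth vs 1996 (4279.01) = 1.40%.

1997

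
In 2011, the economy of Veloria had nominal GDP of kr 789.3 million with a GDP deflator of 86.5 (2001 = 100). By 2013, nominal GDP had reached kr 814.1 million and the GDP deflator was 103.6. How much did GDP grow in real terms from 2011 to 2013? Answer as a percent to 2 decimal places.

Real GDP 2011 = 789.3 / 0.865 = 912.49.
Real GDP 2013 = 814.1 / 1.036 = 785.81.
Real growth = 785.81 / 912.49 − 1 = -0.1388.

-13.88%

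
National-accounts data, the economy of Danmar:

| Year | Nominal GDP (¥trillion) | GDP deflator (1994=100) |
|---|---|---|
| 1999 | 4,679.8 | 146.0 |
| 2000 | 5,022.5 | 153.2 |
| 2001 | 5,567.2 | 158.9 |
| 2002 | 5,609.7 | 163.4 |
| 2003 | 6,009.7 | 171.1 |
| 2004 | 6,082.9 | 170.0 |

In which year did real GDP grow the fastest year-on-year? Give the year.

2001

2000: real = 5022.5/1.532 = 3278.39; growth vs 1999 (3205.34) = 2.28%.
2001: real = 5567.2/1.589 = 3503.59; growth vs 2000 (3278.39) = 6.87%.
2002: real = 5609.7/1.634 = 3433.11; growth vs 2001 (3503.59) = -2.01%.
2003: real = 6009.7/1.711 = 3512.39; growth vs 2002 (3433.11) = 2.31%.
2004: real = 6082.9/1.700 = 3578.18; growth vs 2003 (3512.39) = 1.87%.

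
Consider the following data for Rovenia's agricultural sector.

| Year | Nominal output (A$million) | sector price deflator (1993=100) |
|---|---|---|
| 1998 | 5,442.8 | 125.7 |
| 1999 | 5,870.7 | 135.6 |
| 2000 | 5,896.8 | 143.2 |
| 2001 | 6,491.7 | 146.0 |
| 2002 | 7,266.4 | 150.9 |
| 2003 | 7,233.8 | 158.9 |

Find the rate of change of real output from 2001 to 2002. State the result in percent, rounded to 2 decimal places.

8.30%

Real output 2001 = 6491.7/1.460 = 4446.37.
Real output 2002 = 7266.4/1.509 = 4815.37.
Change = 4815.37/4446.37 − 1 = 0.0830.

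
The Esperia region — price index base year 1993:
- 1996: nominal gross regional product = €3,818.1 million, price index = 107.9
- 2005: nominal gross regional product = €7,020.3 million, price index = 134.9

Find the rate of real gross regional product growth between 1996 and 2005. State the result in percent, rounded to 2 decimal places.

Real gross regional product 1996 = 3818.1 / 1.079 = 3538.55.
Real gross regional product 2005 = 7020.3 / 1.349 = 5204.08.
Real growth = 5204.08 / 3538.55 − 1 = 0.4707.

47.07%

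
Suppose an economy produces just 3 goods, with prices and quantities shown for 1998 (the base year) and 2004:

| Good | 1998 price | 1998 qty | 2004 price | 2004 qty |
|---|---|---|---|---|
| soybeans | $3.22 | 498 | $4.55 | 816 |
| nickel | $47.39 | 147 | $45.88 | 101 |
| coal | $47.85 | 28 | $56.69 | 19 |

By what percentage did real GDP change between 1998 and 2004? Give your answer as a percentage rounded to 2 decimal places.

Real GDP 1998 = Nominal GDP 1998 = 3.22·498 + 47.39·147 + 47.85·28 = 9909.69.
Real GDP 2004 (at 1998 prices) = 3.22·816 + 47.39·101 + 47.85·19 = 8323.06.
Real growth = 8323.06/9909.69 − 1 = -0.1601.

-16.01%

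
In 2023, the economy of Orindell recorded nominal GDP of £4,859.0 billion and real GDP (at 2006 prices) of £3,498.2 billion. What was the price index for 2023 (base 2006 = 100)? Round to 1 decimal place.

price index = (Nominal / Real) × 100 = 4859.0 / 3498.2 × 100 = 138.90.

138.9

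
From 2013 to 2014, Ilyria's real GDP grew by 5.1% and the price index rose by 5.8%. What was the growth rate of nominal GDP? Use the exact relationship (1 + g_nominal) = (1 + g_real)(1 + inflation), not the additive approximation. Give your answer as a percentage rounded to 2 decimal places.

(1 + g_nom) = (1 + g_real)(1 + π) = 1.0510 × 1.0580 = 1.11196.

11.20%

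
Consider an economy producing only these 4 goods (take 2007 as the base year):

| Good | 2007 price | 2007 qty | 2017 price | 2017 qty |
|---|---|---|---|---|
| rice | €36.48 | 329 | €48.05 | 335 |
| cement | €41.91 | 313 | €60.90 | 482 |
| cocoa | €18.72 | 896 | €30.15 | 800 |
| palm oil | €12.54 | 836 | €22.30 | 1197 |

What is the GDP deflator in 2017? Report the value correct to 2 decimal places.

154.25

Nominal GDP 2017 = 48.05·335 + 60.90·482 + 30.15·800 + 22.30·1197 = 96263.65.
Real GDP 2017 (at 2007 prices) = 36.48·335 + 41.91·482 + 18.72·800 + 12.54·1197 = 62407.80.
Deflator = Nominal/Real × 100 = 96263.65/62407.80 × 100 = 154.249.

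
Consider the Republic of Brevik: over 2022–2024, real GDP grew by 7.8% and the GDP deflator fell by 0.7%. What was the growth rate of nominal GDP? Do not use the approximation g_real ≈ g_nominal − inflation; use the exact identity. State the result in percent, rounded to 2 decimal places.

7.05%

(1 + g_nom) = (1 + g_real)(1 + π) = 1.0780 × 0.9930 = 1.07045.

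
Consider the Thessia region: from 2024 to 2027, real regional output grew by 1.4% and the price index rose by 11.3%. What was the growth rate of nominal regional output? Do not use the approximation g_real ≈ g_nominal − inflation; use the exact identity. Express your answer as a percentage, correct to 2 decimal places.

12.86%

(1 + g_nom) = (1 + g_real)(1 + π) = 1.0140 × 1.1130 = 1.12858.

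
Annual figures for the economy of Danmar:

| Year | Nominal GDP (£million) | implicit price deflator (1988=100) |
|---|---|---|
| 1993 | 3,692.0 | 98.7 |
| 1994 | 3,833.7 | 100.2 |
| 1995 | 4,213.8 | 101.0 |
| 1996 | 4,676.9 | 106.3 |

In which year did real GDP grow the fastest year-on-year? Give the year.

1994: real = 3833.7/1.002 = 3826.05; growth vs 1993 (3740.63) = 2.28%.
1995: real = 4213.8/1.010 = 4172.08; growth vs 1994 (3826.05) = 9.04%.
1996: real = 4676.9/1.063 = 4399.72; growth vs 1995 (4172.08) = 5.46%.

1995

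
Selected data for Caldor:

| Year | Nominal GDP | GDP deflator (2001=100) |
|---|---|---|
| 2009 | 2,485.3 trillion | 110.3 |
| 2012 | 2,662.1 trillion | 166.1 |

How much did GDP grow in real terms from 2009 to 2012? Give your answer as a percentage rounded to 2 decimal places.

-28.87%

Deflate each year: 2009 → 2485.3/1.103 = 2253.22; 2012 → 2662.1/1.661 = 1602.71.
So real GDP changed by 1602.71/2253.22 − 1 = -0.2887, i.e. -28.87%.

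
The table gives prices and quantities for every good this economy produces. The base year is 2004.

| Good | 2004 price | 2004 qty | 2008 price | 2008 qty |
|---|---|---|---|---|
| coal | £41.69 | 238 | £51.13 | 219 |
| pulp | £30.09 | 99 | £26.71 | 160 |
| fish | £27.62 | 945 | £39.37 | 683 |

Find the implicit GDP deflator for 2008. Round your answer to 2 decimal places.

129.11

Nominal GDP 2008 = 51.13·219 + 26.71·160 + 39.37·683 = 42360.78.
Real GDP 2008 (at 2004 prices) = 41.69·219 + 30.09·160 + 27.62·683 = 32808.97.
Deflator = Nominal/Real × 100 = 42360.78/32808.97 × 100 = 129.113.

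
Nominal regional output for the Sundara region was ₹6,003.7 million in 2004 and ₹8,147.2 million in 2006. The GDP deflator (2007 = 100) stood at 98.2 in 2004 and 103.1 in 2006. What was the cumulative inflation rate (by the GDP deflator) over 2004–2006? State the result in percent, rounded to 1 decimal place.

5.0%

Price-level change = 103.1 / 98.2 − 1 = 0.0499.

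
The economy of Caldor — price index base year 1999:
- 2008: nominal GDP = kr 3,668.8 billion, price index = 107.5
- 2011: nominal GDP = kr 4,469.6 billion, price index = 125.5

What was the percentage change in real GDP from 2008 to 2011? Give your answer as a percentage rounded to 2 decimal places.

Real GDP 2008 = 3668.8 / 1.075 = 3412.84.
Real GDP 2011 = 4469.6 / 1.255 = 3561.43.
Real growth = 3561.43 / 3412.84 − 1 = 0.0435.

4.35%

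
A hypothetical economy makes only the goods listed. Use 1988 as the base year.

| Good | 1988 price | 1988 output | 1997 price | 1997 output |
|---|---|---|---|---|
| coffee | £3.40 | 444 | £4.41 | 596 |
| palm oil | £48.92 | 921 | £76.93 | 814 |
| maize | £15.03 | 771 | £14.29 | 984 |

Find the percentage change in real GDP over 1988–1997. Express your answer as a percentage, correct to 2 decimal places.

Real GDP 1988 = Nominal GDP 1988 = 3.40·444 + 48.92·921 + 15.03·771 = 58153.05.
Real GDP 1997 (at 1988 prices) = 3.40·596 + 48.92·814 + 15.03·984 = 56636.80.
Real growth = 56636.80/58153.05 − 1 = -0.0261.

-2.61%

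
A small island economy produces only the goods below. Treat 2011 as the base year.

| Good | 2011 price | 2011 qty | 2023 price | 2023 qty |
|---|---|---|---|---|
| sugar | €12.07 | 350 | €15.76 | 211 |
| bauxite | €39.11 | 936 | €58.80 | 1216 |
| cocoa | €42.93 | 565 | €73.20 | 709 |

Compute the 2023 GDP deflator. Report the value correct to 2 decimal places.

157.34

Nominal GDP 2023 = 15.76·211 + 58.80·1216 + 73.20·709 = 126724.96.
Real GDP 2023 (at 2011 prices) = 12.07·211 + 39.11·1216 + 42.93·709 = 80541.90.
Deflator = Nominal/Real × 100 = 126724.96/80541.90 × 100 = 157.340.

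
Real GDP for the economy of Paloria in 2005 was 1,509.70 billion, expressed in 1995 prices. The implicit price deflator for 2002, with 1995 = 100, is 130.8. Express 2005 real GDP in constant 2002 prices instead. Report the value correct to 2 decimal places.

Real GDP in 2002 prices = Real GDP in 1995 prices × (P_2002/P_1995) = 1509.70 × 1.308 = 1974.69.

1,974.69 billion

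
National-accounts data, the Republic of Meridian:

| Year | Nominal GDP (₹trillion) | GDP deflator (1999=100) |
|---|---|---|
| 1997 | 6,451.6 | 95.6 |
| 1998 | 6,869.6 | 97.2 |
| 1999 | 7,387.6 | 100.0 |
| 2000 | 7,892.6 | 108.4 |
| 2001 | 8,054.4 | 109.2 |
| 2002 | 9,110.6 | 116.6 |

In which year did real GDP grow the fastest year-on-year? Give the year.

1998: real = 6869.6/0.972 = 7067.49; growth vs 1997 (6748.54) = 4.73%.
1999: real = 7387.6/1.000 = 7387.60; growth vs 1998 (7067.49) = 4.53%.
2000: real = 7892.6/1.084 = 7281.00; growth vs 1999 (7387.60) = -1.44%.
2001: real = 8054.4/1.092 = 7375.82; growth vs 2000 (7281.00) = 1.30%.
2002: real = 9110.6/1.166 = 7813.55; growth vs 2001 (7375.82) = 5.93%.

2002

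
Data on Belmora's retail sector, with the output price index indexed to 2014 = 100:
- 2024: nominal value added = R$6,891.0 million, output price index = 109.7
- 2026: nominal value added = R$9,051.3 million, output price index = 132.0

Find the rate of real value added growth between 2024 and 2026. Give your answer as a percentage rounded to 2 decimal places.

9.16%

Deflate each year: 2024 → 6891.0/1.097 = 6281.68; 2026 → 9051.3/1.320 = 6857.05.
So real value added changed by 6857.05/6281.68 − 1 = 0.0916, i.e. 9.16%.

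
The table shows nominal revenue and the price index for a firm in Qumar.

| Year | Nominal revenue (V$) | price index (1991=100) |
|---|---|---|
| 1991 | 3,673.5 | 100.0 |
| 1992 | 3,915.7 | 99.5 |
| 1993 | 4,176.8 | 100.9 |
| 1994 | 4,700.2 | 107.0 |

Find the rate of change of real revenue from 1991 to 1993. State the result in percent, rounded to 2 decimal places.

12.69%

Real revenue 1991 = 3673.5/1.000 = 3673.50.
Real revenue 1993 = 4176.8/1.009 = 4139.54.
Change = 4139.54/3673.50 − 1 = 0.1269.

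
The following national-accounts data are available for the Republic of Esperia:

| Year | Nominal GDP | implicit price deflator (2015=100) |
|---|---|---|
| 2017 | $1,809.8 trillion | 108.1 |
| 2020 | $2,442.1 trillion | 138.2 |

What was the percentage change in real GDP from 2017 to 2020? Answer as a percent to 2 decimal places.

Deflate each year: 2017 → 1809.8/1.081 = 1674.19; 2020 → 2442.1/1.382 = 1767.08.
So real GDP changed by 1767.08/1674.19 − 1 = 0.0555, i.e. 5.55%.

5.55%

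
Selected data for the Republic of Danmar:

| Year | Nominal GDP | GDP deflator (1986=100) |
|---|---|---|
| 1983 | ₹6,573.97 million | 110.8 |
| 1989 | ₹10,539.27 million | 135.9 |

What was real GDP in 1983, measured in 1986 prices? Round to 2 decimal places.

₹5,933.19 million

Real GDP = Nominal / (GDP deflator/100) = 6573.97 / 1.108 = 5933.19.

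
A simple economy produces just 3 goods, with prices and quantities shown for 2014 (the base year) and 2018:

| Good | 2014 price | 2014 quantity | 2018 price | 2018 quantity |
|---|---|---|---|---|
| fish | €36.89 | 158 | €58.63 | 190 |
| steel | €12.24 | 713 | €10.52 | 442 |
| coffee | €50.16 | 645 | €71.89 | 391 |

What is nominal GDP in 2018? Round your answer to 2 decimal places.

€43898.53

Nominal GDP 2018 = Σ (p_2018 × q_2018) = 58.63·190 + 10.52·442 + 71.89·391 = 43898.53.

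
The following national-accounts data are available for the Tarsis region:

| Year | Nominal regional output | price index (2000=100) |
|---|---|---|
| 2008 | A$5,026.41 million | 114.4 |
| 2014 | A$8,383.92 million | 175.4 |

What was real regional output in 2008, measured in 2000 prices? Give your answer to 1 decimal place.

Real regional output = Nominal / (price index/100) = 5026.41 / 1.144 = 4393.72.

A$4,393.7 million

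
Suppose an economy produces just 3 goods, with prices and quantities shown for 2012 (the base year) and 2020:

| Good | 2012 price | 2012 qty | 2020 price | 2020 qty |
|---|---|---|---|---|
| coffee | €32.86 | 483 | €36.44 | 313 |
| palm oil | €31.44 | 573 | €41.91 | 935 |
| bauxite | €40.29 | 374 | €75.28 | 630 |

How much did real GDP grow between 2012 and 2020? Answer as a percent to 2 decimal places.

Real GDP 2012 = Nominal GDP 2012 = 32.86·483 + 31.44·573 + 40.29·374 = 48954.96.
Real GDP 2020 (at 2012 prices) = 32.86·313 + 31.44·935 + 40.29·630 = 65064.28.
Real growth = 65064.28/48954.96 − 1 = 0.3291.

32.91%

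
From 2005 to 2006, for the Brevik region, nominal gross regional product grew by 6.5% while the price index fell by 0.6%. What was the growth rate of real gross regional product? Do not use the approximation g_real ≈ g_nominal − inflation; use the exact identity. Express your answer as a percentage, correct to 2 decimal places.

7.14%

(1 + g_nom) = (1 + g_real)(1 + π), so g_real = 1.0650 / 0.9940 − 1 = 0.07143.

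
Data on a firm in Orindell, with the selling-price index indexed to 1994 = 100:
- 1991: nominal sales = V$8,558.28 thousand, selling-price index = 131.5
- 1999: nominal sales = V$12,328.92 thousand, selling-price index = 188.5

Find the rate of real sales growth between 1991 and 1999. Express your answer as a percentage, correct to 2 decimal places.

0.50%

Real sales 1991 = 8558.28 / 1.315 = 6508.20.
Real sales 1999 = 12328.92 / 1.885 = 6540.54.
Real growth = 6540.54 / 6508.20 − 1 = 0.0050.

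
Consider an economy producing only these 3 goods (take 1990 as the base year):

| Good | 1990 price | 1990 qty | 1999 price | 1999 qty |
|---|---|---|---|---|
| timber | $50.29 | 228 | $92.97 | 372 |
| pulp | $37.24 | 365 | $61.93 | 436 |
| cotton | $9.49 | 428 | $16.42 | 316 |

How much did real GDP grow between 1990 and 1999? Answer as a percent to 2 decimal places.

30.30%

Real GDP 1990 = Nominal GDP 1990 = 50.29·228 + 37.24·365 + 9.49·428 = 29120.44.
Real GDP 1999 (at 1990 prices) = 50.29·372 + 37.24·436 + 9.49·316 = 37943.36.
Real growth = 37943.36/29120.44 − 1 = 0.3030.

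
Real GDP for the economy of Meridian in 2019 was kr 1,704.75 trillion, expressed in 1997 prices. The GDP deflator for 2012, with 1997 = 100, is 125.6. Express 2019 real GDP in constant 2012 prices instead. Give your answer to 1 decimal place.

Real GDP in 2012 prices = Real GDP in 1997 prices × (P_2012/P_1997) = 1704.75 × 1.256 = 2141.17.

kr 2,141.2 trillion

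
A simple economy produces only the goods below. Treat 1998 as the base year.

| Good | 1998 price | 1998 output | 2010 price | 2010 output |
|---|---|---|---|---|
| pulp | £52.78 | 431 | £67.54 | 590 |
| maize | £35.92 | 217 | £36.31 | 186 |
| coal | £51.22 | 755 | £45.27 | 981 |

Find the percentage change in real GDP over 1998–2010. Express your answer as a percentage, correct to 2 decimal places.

27.24%

Real GDP 1998 = Nominal GDP 1998 = 52.78·431 + 35.92·217 + 51.22·755 = 69213.92.
Real GDP 2010 (at 1998 prices) = 52.78·590 + 35.92·186 + 51.22·981 = 88068.14.
Real growth = 88068.14/69213.92 − 1 = 0.2724.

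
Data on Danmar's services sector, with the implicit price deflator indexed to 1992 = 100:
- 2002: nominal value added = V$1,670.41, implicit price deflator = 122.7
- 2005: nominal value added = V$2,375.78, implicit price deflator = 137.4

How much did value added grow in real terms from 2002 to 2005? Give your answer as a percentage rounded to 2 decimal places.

Real value added 2002 = 1670.41 / 1.227 = 1361.38.
Real value added 2005 = 2375.78 / 1.374 = 1729.10.
Real growth = 1729.10 / 1361.38 − 1 = 0.2701.

27.01%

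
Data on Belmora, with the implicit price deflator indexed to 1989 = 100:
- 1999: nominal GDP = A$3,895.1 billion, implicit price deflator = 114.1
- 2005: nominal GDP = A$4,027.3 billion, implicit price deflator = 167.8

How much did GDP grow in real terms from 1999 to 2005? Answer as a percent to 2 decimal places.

-29.69%

Real GDP 1999 = 3895.1 / 1.141 = 3413.76.
Real GDP 2005 = 4027.3 / 1.678 = 2400.06.
Real growth = 2400.06 / 3413.76 − 1 = -0.2969.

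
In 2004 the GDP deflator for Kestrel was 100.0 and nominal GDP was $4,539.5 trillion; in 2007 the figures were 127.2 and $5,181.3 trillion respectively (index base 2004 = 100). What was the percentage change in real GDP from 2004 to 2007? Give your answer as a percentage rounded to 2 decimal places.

-10.27%

Real GDP 2004 = 4539.5 / 1.000 = 4539.50.
Real GDP 2007 = 5181.3 / 1.272 = 4073.35.
Real growth = 4073.35 / 4539.50 − 1 = -0.1027.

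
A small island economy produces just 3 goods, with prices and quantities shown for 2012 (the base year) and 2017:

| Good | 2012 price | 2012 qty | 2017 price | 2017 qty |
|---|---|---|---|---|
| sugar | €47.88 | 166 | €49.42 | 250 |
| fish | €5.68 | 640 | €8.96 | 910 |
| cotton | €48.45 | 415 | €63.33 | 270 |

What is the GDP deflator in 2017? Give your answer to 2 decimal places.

124.45

Nominal GDP 2017 = 49.42·250 + 8.96·910 + 63.33·270 = 37607.70.
Real GDP 2017 (at 2012 prices) = 47.88·250 + 5.68·910 + 48.45·270 = 30220.30.
Deflator = Nominal/Real × 100 = 37607.70/30220.30 × 100 = 124.445.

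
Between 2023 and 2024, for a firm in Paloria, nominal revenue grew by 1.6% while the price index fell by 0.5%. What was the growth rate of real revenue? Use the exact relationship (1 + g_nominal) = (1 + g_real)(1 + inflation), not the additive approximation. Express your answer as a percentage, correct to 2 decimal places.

2.11%

(1 + g_nom) = (1 + g_real)(1 + π), so g_real = 1.0160 / 0.9950 − 1 = 0.02111.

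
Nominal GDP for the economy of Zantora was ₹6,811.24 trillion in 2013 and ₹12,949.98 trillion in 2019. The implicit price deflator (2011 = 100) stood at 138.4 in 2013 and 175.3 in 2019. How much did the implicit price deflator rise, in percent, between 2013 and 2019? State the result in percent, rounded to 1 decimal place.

26.7%

Price-level change = 175.3 / 138.4 − 1 = 0.2666.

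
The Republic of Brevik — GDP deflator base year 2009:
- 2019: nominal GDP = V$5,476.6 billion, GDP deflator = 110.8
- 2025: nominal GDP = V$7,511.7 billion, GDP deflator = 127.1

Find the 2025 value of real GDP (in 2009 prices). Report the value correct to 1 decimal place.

V$5,910.1 billion

Real GDP = Nominal / (GDP deflator/100) = 7511.7 / 1.271 = 5910.07.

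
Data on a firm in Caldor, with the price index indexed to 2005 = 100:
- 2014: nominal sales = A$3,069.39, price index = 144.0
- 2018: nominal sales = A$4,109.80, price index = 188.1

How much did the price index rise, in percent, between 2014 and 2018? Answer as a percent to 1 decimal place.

Price-level change = 188.1 / 144.0 − 1 = 0.3063.

30.6%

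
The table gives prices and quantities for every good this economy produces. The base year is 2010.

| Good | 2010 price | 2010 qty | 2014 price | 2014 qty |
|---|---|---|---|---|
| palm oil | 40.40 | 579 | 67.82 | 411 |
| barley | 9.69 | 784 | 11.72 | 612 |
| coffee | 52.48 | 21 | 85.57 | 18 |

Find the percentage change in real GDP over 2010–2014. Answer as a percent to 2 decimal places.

-26.83%

Real GDP 2010 = Nominal GDP 2010 = 40.40·579 + 9.69·784 + 52.48·21 = 32090.64.
Real GDP 2014 (at 2010 prices) = 40.40·411 + 9.69·612 + 52.48·18 = 23479.32.
Real growth = 23479.32/32090.64 − 1 = -0.2683.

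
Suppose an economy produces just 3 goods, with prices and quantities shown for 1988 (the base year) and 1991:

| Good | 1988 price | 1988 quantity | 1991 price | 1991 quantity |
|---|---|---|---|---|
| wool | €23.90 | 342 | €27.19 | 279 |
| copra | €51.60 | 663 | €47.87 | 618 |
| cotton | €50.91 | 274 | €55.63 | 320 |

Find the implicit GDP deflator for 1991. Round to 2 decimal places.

100.22

Nominal GDP 1991 = 27.19·279 + 47.87·618 + 55.63·320 = 54971.27.
Real GDP 1991 (at 1988 prices) = 23.90·279 + 51.60·618 + 50.91·320 = 54848.10.
Deflator = Nominal/Real × 100 = 54971.27/54848.10 × 100 = 100.225.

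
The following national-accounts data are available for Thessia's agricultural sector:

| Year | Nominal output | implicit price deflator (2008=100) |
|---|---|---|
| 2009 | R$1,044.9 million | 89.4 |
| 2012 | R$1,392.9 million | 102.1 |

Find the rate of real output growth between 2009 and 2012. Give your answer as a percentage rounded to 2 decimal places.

Deflate each year: 2009 → 1044.9/0.894 = 1168.79; 2012 → 1392.9/1.021 = 1364.25.
So real output changed by 1364.25/1168.79 − 1 = 0.1672, i.e. 16.72%.

16.72%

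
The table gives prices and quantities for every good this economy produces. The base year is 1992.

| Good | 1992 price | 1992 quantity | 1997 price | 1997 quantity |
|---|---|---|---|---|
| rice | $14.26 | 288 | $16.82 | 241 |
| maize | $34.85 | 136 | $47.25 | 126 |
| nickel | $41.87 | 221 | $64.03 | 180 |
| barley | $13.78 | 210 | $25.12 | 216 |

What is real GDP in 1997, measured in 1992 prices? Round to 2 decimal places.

Real GDP 1997 = Σ (p_1992 × q_1997) = 14.26·241 + 34.85·126 + 41.87·180 + 13.78·216 = 18340.84.

$18340.84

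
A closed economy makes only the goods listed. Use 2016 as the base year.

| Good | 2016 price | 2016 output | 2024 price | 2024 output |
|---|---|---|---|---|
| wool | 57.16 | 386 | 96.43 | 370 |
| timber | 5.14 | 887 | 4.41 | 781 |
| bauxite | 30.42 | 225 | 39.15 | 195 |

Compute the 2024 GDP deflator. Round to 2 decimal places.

150.37

Nominal GDP 2024 = 96.43·370 + 4.41·781 + 39.15·195 = 46757.56.
Real GDP 2024 (at 2016 prices) = 57.16·370 + 5.14·781 + 30.42·195 = 31095.44.
Deflator = Nominal/Real × 100 = 46757.56/31095.44 × 100 = 150.368.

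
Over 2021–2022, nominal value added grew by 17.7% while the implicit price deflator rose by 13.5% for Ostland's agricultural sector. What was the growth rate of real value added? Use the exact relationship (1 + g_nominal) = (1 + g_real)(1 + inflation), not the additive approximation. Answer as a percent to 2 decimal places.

(1 + g_nom) = (1 + g_real)(1 + π), so g_real = 1.1770 / 1.1350 − 1 = 0.03700.

3.70%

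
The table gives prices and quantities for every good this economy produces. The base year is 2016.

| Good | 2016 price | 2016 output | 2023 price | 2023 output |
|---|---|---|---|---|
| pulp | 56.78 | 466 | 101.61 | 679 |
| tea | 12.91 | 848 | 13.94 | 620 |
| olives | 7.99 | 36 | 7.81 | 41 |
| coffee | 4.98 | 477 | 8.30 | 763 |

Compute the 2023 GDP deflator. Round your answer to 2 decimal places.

Nominal GDP 2023 = 101.61·679 + 13.94·620 + 7.81·41 + 8.30·763 = 84289.10.
Real GDP 2023 (at 2016 prices) = 56.78·679 + 12.91·620 + 7.99·41 + 4.98·763 = 50685.15.
Deflator = Nominal/Real × 100 = 84289.10/50685.15 × 100 = 166.299.

166.30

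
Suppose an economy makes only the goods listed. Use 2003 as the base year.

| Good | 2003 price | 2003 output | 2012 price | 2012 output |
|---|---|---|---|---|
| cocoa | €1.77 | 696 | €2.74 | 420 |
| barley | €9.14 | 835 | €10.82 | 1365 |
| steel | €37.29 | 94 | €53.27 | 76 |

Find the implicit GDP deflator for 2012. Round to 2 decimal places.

Nominal GDP 2012 = 2.74·420 + 10.82·1365 + 53.27·76 = 19968.62.
Real GDP 2012 (at 2003 prices) = 1.77·420 + 9.14·1365 + 37.29·76 = 16053.54.
Deflator = Nominal/Real × 100 = 19968.62/16053.54 × 100 = 124.388.

124.39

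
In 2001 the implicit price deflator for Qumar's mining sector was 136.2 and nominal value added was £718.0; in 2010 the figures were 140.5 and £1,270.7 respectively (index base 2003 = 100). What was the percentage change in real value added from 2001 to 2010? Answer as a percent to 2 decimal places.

71.56%

Real value added 2001 = 718.0 / 1.362 = 527.17.
Real value added 2010 = 1270.7 / 1.405 = 904.41.
Real growth = 904.41 / 527.17 − 1 = 0.7156.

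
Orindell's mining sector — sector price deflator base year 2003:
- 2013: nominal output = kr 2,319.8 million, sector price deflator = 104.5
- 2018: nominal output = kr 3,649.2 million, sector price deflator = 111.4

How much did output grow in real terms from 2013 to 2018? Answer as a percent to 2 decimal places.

Deflate each year: 2013 → 2319.8/1.045 = 2219.90; 2018 → 3649.2/1.114 = 3275.76.
So real output changed by 3275.76/2219.90 − 1 = 0.4756, i.e. 47.56%.

47.56%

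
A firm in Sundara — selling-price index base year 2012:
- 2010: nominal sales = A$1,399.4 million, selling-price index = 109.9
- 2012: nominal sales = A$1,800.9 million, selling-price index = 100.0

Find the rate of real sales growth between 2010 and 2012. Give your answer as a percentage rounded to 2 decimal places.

41.43%

Real sales 2010 = 1399.4 / 1.099 = 1273.34.
Real sales 2012 = 1800.9 / 1.000 = 1800.90.
Real growth = 1800.90 / 1273.34 − 1 = 0.4143.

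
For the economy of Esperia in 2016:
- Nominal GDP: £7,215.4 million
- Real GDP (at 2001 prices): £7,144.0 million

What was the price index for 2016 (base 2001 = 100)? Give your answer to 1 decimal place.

price index = (Nominal / Real) × 100 = 7215.4 / 7144.0 × 100 = 101.00.

101.0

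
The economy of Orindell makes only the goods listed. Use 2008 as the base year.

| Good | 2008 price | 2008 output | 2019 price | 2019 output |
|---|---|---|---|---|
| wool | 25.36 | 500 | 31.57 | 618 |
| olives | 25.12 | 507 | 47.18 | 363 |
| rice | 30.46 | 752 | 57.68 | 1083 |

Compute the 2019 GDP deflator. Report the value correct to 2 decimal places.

171.52

Nominal GDP 2019 = 31.57·618 + 47.18·363 + 57.68·1083 = 99104.04.
Real GDP 2019 (at 2008 prices) = 25.36·618 + 25.12·363 + 30.46·1083 = 57779.22.
Deflator = Nominal/Real × 100 = 99104.04/57779.22 × 100 = 171.522.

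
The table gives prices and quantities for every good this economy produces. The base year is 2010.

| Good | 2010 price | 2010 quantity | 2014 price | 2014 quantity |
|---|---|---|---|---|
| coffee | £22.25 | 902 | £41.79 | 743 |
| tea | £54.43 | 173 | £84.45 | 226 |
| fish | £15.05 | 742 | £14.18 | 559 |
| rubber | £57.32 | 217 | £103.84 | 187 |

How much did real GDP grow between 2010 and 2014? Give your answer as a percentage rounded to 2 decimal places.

-9.66%

Real GDP 2010 = Nominal GDP 2010 = 22.25·902 + 54.43·173 + 15.05·742 + 57.32·217 = 53091.43.
Real GDP 2014 (at 2010 prices) = 22.25·743 + 54.43·226 + 15.05·559 + 57.32·187 = 47964.72.
Real growth = 47964.72/53091.43 − 1 = -0.0966.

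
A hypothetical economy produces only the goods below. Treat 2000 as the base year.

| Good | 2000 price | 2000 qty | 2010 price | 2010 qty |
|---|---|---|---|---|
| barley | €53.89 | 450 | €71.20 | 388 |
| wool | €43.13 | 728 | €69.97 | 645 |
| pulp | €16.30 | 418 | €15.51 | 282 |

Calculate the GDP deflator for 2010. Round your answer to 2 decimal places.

144.64

Nominal GDP 2010 = 71.20·388 + 69.97·645 + 15.51·282 = 77130.07.
Real GDP 2010 (at 2000 prices) = 53.89·388 + 43.13·645 + 16.30·282 = 53324.77.
Deflator = Nominal/Real × 100 = 77130.07/53324.77 × 100 = 144.642.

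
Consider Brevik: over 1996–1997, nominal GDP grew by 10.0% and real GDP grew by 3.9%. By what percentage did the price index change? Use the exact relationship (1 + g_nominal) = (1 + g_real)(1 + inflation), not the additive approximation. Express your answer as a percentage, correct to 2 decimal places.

(1 + g_nom) = (1 + g_real)(1 + π), so π = 1.1000 / 1.0390 − 1 = 0.05871.

5.87%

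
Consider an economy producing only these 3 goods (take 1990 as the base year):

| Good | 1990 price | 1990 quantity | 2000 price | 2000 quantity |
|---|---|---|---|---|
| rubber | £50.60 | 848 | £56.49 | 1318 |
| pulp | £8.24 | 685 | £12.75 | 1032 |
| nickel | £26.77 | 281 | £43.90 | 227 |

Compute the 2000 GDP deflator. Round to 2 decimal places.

120.06

Nominal GDP 2000 = 56.49·1318 + 12.75·1032 + 43.90·227 = 97577.12.
Real GDP 2000 (at 1990 prices) = 50.60·1318 + 8.24·1032 + 26.77·227 = 81271.27.
Deflator = Nominal/Real × 100 = 97577.12/81271.27 × 100 = 120.063.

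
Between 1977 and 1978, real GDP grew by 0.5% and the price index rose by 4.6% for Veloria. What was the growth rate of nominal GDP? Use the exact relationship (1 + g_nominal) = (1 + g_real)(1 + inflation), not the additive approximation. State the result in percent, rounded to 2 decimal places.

5.12%

(1 + g_nom) = (1 + g_real)(1 + π) = 1.0050 × 1.0460 = 1.05123.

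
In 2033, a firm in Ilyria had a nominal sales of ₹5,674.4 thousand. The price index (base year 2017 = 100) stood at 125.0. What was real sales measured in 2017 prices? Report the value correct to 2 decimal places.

₹4,539.52 thousand

Real sales = Nominal / (price index/100) = 5674.4 / 1.250 = 4539.52.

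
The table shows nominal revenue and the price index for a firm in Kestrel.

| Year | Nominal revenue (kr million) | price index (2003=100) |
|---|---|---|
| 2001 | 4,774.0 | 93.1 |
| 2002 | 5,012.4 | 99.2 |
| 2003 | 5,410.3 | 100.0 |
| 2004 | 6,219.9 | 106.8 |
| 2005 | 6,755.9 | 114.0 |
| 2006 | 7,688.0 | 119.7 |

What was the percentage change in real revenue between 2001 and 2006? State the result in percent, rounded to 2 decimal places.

25.25%

Real revenue 2001 = 4774.0/0.931 = 5127.82.
Real revenue 2006 = 7688.0/1.197 = 6422.72.
Change = 6422.72/5127.82 − 1 = 0.2525.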